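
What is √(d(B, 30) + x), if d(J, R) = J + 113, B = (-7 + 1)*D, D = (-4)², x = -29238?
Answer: I*√29221 ≈ 170.94*I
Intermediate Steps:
D = 16
B = -96 (B = (-7 + 1)*16 = -6*16 = -96)
d(J, R) = 113 + J
√(d(B, 30) + x) = √((113 - 96) - 29238) = √(17 - 29238) = √(-29221) = I*√29221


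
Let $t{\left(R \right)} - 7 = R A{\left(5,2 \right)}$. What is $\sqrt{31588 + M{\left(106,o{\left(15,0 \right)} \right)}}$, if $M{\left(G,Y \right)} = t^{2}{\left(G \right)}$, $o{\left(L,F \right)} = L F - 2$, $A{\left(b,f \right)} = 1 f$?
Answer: $\sqrt{79549} \approx 282.04$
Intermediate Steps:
$A{\left(b,f \right)} = f$
$t{\left(R \right)} = 7 + 2 R$ ($t{\left(R \right)} = 7 + R 2 = 7 + 2 R$)
$o{\left(L,F \right)} = -2 + F L$ ($o{\left(L,F \right)} = F L - 2 = -2 + F L$)
$M{\left(G,Y \right)} = \left(7 + 2 G\right)^{2}$
$\sqrt{31588 + M{\left(106,o{\left(15,0 \right)} \right)}} = \sqrt{31588 + \left(7 + 2 \cdot 106\right)^{2}} = \sqrt{31588 + \left(7 + 212\right)^{2}} = \sqrt{31588 + 219^{2}} = \sqrt{31588 + 47961} = \sqrt{79549}$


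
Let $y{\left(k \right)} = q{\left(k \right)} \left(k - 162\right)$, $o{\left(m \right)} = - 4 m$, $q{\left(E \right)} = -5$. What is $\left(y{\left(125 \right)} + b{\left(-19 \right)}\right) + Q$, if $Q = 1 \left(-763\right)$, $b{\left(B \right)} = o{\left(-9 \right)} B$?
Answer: $-1262$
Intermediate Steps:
$b{\left(B \right)} = 36 B$ ($b{\left(B \right)} = \left(-4\right) \left(-9\right) B = 36 B$)
$y{\left(k \right)} = 810 - 5 k$ ($y{\left(k \right)} = - 5 \left(k - 162\right) = - 5 \left(-162 + k\right) = 810 - 5 k$)
$Q = -763$
$\left(y{\left(125 \right)} + b{\left(-19 \right)}\right) + Q = \left(\left(810 - 625\right) + 36 \left(-19\right)\right) - 763 = \left(\left(810 - 625\right) - 684\right) - 763 = \left(185 - 684\right) - 763 = -499 - 763 = -1262$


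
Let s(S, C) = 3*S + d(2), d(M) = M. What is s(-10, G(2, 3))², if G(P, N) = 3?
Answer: 784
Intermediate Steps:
s(S, C) = 2 + 3*S (s(S, C) = 3*S + 2 = 2 + 3*S)
s(-10, G(2, 3))² = (2 + 3*(-10))² = (2 - 30)² = (-28)² = 784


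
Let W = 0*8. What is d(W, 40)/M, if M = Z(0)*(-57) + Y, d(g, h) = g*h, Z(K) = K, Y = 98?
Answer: 0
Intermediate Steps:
W = 0
M = 98 (M = 0*(-57) + 98 = 0 + 98 = 98)
d(W, 40)/M = (0*40)/98 = 0*(1/98) = 0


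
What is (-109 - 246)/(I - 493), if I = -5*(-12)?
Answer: 355/433 ≈ 0.81986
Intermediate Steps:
I = 60
(-109 - 246)/(I - 493) = (-109 - 246)/(60 - 493) = -355/(-433) = -355*(-1/433) = 355/433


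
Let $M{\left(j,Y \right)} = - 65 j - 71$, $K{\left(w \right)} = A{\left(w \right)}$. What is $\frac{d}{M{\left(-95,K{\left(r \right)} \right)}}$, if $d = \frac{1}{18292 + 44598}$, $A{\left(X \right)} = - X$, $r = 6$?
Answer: $\frac{1}{383880560} \approx 2.605 \cdot 10^{-9}$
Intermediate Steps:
$K{\left(w \right)} = - w$
$d = \frac{1}{62890} \approx 1.5901 \cdot 10^{-5}$
$M{\left(j,Y \right)} = -71 - 65 j$
$\frac{d}{M{\left(-95,K{\left(r \right)} \right)}} = \frac{1}{62890 \left(-71 - -6175\right)} = \frac{1}{62890 \left(-71 + 6175\right)} = \frac{1}{62890 \cdot 6104} = \frac{1}{62890} \cdot \frac{1}{6104} = \frac{1}{383880560}$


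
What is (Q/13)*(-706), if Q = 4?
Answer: -2824/13 ≈ -217.23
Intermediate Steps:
(Q/13)*(-706) = (4/13)*(-706) = -2824/13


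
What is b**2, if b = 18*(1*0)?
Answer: 0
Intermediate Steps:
b = 0 (b = 18*0 = 0)
b**2 = 0**2 = 0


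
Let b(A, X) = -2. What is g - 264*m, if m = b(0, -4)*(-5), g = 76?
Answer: -2564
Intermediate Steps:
m = 10 (m = -2*(-5) = 10)
g - 264*m = 76 - 264*10 = 76 - 2640 = -2564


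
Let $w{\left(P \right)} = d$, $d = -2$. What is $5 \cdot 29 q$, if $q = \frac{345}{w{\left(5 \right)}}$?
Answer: $- \frac{50025}{2} \approx -25013.0$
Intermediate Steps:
$w{\left(P \right)} = -2$
$q = - \frac{345}{2}$ ($q = \frac{345}{-2} = 345 \left(- \frac{1}{2}\right) = - \frac{345}{2} \approx -172.5$)
$5 \cdot 29 q = 5 \cdot 29 \left(- \frac{345}{2}\right) = 145 \left(- \frac{345}{2}\right) = - \frac{50025}{2}$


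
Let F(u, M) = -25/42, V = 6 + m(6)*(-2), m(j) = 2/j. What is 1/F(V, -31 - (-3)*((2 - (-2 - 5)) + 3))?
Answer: -42/25 ≈ -1.6800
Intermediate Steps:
V = 16/3 (V = 6 + (2/6)*(-2) = 6 + (2*(1/6))*(-2) = 6 + (1/3)*(-2) = 6 - 2/3 = 16/3 ≈ 5.3333)
F(u, M) = -25/42 (F(u, M) = -25*1/42 = -25/42)
1/F(V, -31 - (-3)*((2 - (-2 - 5)) + 3)) = 1/(-25/42) = -42/25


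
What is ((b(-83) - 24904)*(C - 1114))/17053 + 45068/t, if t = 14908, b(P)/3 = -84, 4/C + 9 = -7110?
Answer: 744909605573809/452458944189 ≈ 1646.4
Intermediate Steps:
C = -4/7119 (C = 4/(-9 - 7110) = 4/(-7119) = 4*(-1/7119) = -4/7119 ≈ -0.00056188)
b(P) = -252 (b(P) = 3*(-84) = -252)
((b(-83) - 24904)*(C - 1114))/17053 + 45068/t = ((-252 - 24904)*(-4/7119 - 1114))/17053 + 45068/14908 = -25156*(-7930570/7119)*(1/17053) + 45068*(1/14908) = (199501418920/7119)*(1/17053) + 11267/3727 = 199501418920/121400307 + 11267/3727 = 744909605573809/452458944189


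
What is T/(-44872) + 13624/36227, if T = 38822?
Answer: -397534233/812788972 ≈ -0.48910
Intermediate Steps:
T/(-44872) + 13624/36227 = 38822/(-44872) + 13624/36227 = 38822*(-1/44872) + 13624*(1/36227) = -19411/22436 + 13624/36227 = -397534233/812788972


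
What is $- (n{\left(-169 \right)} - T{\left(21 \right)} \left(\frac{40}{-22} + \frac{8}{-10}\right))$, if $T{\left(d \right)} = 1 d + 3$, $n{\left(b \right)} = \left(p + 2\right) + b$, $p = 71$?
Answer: $\frac{1824}{55} \approx 33.164$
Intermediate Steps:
$n{\left(b \right)} = 73 + b$ ($n{\left(b \right)} = \left(71 + 2\right) + b = 73 + b$)
$T{\left(d \right)} = 3 + d$ ($T{\left(d \right)} = d + 3 = 3 + d$)
$- (n{\left(-169 \right)} - T{\left(21 \right)} \left(\frac{40}{-22} + \frac{8}{-10}\right)) = - (\left(73 - 169\right) - \left(3 + 21\right) \left(\frac{40}{-22} + \frac{8}{-10}\right)) = - (-96 - 24 \left(40 \left(- \frac{1}{22}\right) + 8 \left(- \frac{1}{10}\right)\right)) = - (-96 - 24 \left(- \frac{20}{11} - \frac{4}{5}\right)) = - (-96 - 24 \left(- \frac{144}{55}\right)) = - (-96 - - \frac{3456}{55}) = - (-96 + \frac{3456}{55}) = \left(-1\right) \left(- \frac{1824}{55}\right) = \frac{1824}{55}$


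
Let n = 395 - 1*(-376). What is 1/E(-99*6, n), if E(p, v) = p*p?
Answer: 1/352836 ≈ 2.8342e-6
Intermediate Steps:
n = 771 (n = 395 + 376 = 771)
E(p, v) = p**2
1/E(-99*6, n) = 1/((-99*6)**2) = 1/((-594)**2) = 1/352836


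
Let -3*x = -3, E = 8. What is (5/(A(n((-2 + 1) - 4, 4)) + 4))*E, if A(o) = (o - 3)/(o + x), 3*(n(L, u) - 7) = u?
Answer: 35/4 ≈ 8.7500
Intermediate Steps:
x = 1 (x = -⅓*(-3) = 1)
n(L, u) = 7 + u/3
A(o) = (-3 + o)/(1 + o) (A(o) = (o - 3)/(o + 1) = (-3 + o)/(1 + o))
(5/(A(n((-2 + 1) - 4, 4)) + 4))*E = (5/((-3 + (7 + (⅓)*4))/(1 + (7 + (⅓)*4)) + 4))*8 = (5/((-3 + (7 + 4/3))/(1 + (7 + 4/3)) + 4))*8 = (5/((-3 + 25/3)/(1 + 25/3) + 4))*8 = (5/((16/3)/(28/3) + 4))*8 = (5/((3/28)*(16/3) + 4))*8 = (5/(4/7 + 4))*8 = (5/(32/7))*8 = ((7/32)*5)*8 = (35/32)*8 = 35/4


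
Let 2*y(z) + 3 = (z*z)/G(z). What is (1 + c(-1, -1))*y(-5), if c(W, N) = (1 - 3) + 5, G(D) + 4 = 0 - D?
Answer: 44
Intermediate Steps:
G(D) = -4 - D (G(D) = -4 + (0 - D) = -4 - D)
c(W, N) = 3 (c(W, N) = -2 + 5 = 3)
y(z) = -3/2 + z²/(2*(-4 - z)) (y(z) = -3/2 + ((z*z)/(-4 - z))/2 = -3/2 + (z²/(-4 - z))/2 = -3/2 + z²/(2*(-4 - z)))
(1 + c(-1, -1))*y(-5) = (1 + 3)*((-12 - 1*(-5)² - 3*(-5))/(2*(4 - 5))) = 4*((½)*(-12 - 1*25 + 15)/(-1)) = 4*((½)*(-1)*(-12 - 25 + 15)) = 4*((½)*(-1)*(-22)) = 4*11 = 44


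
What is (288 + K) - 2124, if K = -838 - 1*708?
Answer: -3382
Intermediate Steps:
K = -1546 (K = -838 - 708 = -1546)
(288 + K) - 2124 = (288 - 1546) - 2124 = -1258 - 2124 = -3382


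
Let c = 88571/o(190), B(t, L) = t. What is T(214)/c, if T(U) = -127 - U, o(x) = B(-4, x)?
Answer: 1364/88571 ≈ 0.015400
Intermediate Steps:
o(x) = -4
c = -88571/4 (c = 88571/(-4) = 88571*(-1/4) = -88571/4 ≈ -22143.)
T(214)/c = (-127 - 1*214)/(-88571/4) = (-127 - 214)*(-4/88571) = -341*(-4/88571) = 1364/88571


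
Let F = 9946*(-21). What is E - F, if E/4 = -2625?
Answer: 198366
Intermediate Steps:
F = -208866
E = -10500 (E = 4*(-2625) = -10500)
E - F = -10500 - 1*(-208866) = -10500 + 208866 = 198366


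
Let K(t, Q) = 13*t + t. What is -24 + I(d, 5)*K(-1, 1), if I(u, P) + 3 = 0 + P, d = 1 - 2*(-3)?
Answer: -52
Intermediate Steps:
d = 7 (d = 1 + 6 = 7)
K(t, Q) = 14*t
I(u, P) = -3 + P (I(u, P) = -3 + (0 + P) = -3 + P)
-24 + I(d, 5)*K(-1, 1) = -24 + (-3 + 5)*(14*(-1)) = -24 + 2*(-14) = -24 - 28 = -52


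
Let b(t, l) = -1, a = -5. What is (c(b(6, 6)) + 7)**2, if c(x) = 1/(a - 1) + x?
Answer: 1225/36 ≈ 34.028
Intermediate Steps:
c(x) = -1/6 + x (c(x) = 1/(-5 - 1) + x = 1/(-6) + x = -1/6 + x)
(c(b(6, 6)) + 7)**2 = ((-1/6 - 1) + 7)**2 = (-7/6 + 7)**2 = (35/6)**2 = 1225/36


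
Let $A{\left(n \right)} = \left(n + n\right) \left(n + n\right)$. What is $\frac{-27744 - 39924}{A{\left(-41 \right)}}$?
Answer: $- \frac{16917}{1681} \approx -10.064$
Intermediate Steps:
$A{\left(n \right)} = 4 n^{2}$ ($A{\left(n \right)} = 2 n 2 n = 4 n^{2}$)
$\frac{-27744 - 39924}{A{\left(-41 \right)}} = \frac{-27744 - 39924}{4 \left(-41\right)^{2}} = \frac{-27744 - 39924}{4 \cdot 1681} = - \frac{67668}{6724} = \left(-67668\right) \frac{1}{6724} = - \frac{16917}{1681}$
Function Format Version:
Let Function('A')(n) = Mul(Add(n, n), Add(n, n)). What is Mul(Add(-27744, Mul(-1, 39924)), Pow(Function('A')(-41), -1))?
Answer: Rational(-16917, 1681) ≈ -10.064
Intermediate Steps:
Function('A')(n) = Mul(4, Pow(n, 2)) (Function('A')(n) = Mul(Mul(2, n), Mul(2, n)) = Mul(4, Pow(n, 2)))
Mul(Add(-27744, Mul(-1, 39924)), Pow(Function('A')(-41), -1)) = Mul(Add(-27744, Mul(-1, 39924)), Pow(Mul(4, Pow(-41, 2)), -1)) = Mul(Add(-27744, -39924), Pow(Mul(4, 1681), -1)) = Mul(-67668, Pow(6724, -1)) = Mul(-67668, Rational(1, 6724)) = Rational(-16917, 1681)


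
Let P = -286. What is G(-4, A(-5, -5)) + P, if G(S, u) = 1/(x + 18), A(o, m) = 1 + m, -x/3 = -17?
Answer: -19733/69 ≈ -285.99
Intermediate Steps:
x = 51 (x = -3*(-17) = 51)
G(S, u) = 1/69 (G(S, u) = 1/(51 + 18) = 1/69)
G(-4, A(-5, -5)) + P = 1/69 - 286 = -19733/69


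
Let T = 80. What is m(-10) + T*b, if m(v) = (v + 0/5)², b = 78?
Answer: 6340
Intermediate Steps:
m(v) = v² (m(v) = (v + 0*(⅕))² = (v + 0)² = v²)
m(-10) + T*b = (-10)² + 80*78 = 100 + 6240 = 6340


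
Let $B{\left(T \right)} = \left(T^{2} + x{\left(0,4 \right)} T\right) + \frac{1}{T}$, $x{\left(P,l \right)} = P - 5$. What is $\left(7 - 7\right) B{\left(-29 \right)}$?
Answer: $0$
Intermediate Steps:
$x{\left(P,l \right)} = -5 + P$
$B{\left(T \right)} = \frac{1}{T} + T^{2} - 5 T$ ($B{\left(T \right)} = \left(T^{2} + \left(-5 + 0\right) T\right) + \frac{1}{T} = \left(T^{2} - 5 T\right) + \frac{1}{T} = \frac{1}{T} + T^{2} - 5 T$)
$\left(7 - 7\right) B{\left(-29 \right)} = \left(7 - 7\right) \frac{1 + \left(-29\right)^{2} \left(-5 - 29\right)}{-29} = \left(7 - 7\right) \left(- \frac{1 + 841 \left(-34\right)}{29}\right) = 0 \left(- \frac{1 - 28594}{29}\right) = 0 \left(\left(- \frac{1}{29}\right) \left(-28593\right)\right) = 0 \cdot \frac{28593}{29} = 0$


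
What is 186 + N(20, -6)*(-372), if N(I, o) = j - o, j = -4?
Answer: -558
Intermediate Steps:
N(I, o) = -4 - o
186 + N(20, -6)*(-372) = 186 + (-4 - 1*(-6))*(-372) = 186 + (-4 + 6)*(-372) = 186 + 2*(-372) = 186 - 744 = -558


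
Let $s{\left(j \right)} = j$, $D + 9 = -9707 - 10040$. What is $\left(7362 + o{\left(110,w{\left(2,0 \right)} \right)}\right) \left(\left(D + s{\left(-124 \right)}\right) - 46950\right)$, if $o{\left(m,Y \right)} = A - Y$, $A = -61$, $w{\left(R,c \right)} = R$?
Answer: $-487792170$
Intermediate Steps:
$D = -19756$ ($D = -9 - 19747 = -19756$)
$o{\left(m,Y \right)} = -61 - Y$
$\left(7362 + o{\left(110,w{\left(2,0 \right)} \right)}\right) \left(\left(D + s{\left(-124 \right)}\right) - 46950\right) = \left(7362 - 63\right) \left(\left(-19756 - 124\right) - 46950\right) = \left(7362 - 63\right) \left(-19880 - 46950\right) = \left(7362 - 63\right) \left(-66830\right) = 7299 \left(-66830\right) = -487792170$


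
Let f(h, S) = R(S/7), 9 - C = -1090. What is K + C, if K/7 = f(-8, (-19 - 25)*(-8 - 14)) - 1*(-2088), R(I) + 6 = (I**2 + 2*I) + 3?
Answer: 1060434/7 ≈ 1.5149e+5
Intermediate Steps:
C = 1099 (C = 9 - 1*(-1090) = 9 + 1090 = 1099)
R(I) = -3 + I**2 + 2*I (R(I) = -6 + ((I**2 + 2*I) + 3) = -6 + (3 + I**2 + 2*I) = -3 + I**2 + 2*I)
f(h, S) = -3 + S**2/49 + 2*S/7 (f(h, S) = -3 + (S/7)**2 + 2*(S/7) = -3 + S**2/49 + 2*S/7)
K = 1052741/7 (K = 7*((-3 + ((-19 - 25)*(-8 - 14))**2/49 + 2*((-19 - 25)*(-8 - 14))/7) - 1*(-2088)) = 7*((-3 + (-44*(-22))**2/49 + 2*(-44*(-22))/7) + 2088) = 7*((-3 + (1/49)*968**2 + (2/7)*968) + 2088) = 7*((-3 + (1/49)*937024 + 1936/7) + 2088) = 7*((-3 + 937024/49 + 1936/7) + 2088) = 7*(950429/49 + 2088) = 7*(1052741/49) = 1052741/7 ≈ 1.5039e+5)
K + C = 1052741/7 + 1099 = 1060434/7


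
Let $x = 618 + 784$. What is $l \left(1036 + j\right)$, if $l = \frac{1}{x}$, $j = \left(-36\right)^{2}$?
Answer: $\frac{1166}{701} \approx 1.6633$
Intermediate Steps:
$x = 1402$
$j = 1296$
$l = \frac{1}{1402} \approx 0.00071327$
$l \left(1036 + j\right) = \frac{1036 + 1296}{1402} = \frac{1}{1402} \cdot 2332 = \frac{1166}{701}$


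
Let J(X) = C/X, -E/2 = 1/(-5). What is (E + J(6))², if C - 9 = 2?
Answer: 4489/900 ≈ 4.9878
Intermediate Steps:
C = 11 (C = 9 + 2 = 11)
E = ⅖ (E = -2/(-5) = -2*(-⅕) = ⅖ ≈ 0.40000)
J(X) = 11/X
(E + J(6))² = (⅖ + 11/6)² = (67/30)² = 4489/900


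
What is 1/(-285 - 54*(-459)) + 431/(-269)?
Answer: -67063762/41856669 ≈ -1.6022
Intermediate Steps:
1/(-285 - 54*(-459)) + 431/(-269) = -1/459/(-339) + 431*(-1/269) = -1/339*(-1/459) - 431/269 = 1/155601 - 431/269 = -67063762/41856669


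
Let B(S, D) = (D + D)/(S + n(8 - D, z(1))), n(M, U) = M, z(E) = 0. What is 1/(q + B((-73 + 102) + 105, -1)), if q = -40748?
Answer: -143/5826966 ≈ -2.4541e-5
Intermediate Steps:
B(S, D) = 2*D/(8 + S - D) (B(S, D) = (D + D)/(S + (8 - D)) = (2*D)/(8 + S - D) = 2*D/(8 + S - D))
1/(q + B((-73 + 102) + 105, -1)) = 1/(-40748 + 2*(-1)/(8 + ((-73 + 102) + 105) - 1*(-1))) = 1/(-40748 + 2*(-1)/(8 + (29 + 105) + 1)) = 1/(-40748 + 2*(-1)/(8 + 134 + 1)) = 1/(-40748 + 2*(-1)/143) = 1/(-40748 + 2*(-1)*(1/143)) = 1/(-40748 - 2/143) = 1/(-5826966/143) = -143/5826966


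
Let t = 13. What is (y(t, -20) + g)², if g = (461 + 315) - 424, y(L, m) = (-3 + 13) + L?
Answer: 140625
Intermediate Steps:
y(L, m) = 10 + L
g = 352 (g = 776 - 424 = 352)
(y(t, -20) + g)² = ((10 + 13) + 352)² = (23 + 352)² = 375² = 140625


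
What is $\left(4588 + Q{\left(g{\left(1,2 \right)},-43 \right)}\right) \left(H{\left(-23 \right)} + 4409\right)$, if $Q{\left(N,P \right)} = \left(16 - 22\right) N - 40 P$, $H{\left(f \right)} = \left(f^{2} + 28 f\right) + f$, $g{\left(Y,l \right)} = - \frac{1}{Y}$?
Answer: $26967094$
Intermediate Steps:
$H{\left(f \right)} = f^{2} + 29 f$
$Q{\left(N,P \right)} = - 40 P - 6 N$ ($Q{\left(N,P \right)} = \left(16 - 22\right) N - 40 P = - 6 N - 40 P = - 40 P - 6 N$)
$\left(4588 + Q{\left(g{\left(1,2 \right)},-43 \right)}\right) \left(H{\left(-23 \right)} + 4409\right) = \left(4588 - \left(-1720 + 6 \left(- 1^{-1}\right)\right)\right) \left(- 23 \left(29 - 23\right) + 4409\right) = \left(4588 + \left(1720 - 6 \left(\left(-1\right) 1\right)\right)\right) \left(\left(-23\right) 6 + 4409\right) = \left(4588 + \left(1720 - -6\right)\right) \left(-138 + 4409\right) = \left(4588 + \left(1720 + 6\right)\right) 4271 = \left(4588 + 1726\right) 4271 = 6314 \cdot 4271 = 26967094$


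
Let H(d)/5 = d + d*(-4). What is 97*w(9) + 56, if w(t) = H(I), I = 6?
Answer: -8674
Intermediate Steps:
H(d) = -15*d (H(d) = 5*(d + d*(-4)) = 5*(d - 4*d) = 5*(-3*d) = -15*d)
w(t) = -90 (w(t) = -15*6 = -90)
97*w(9) + 56 = 97*(-90) + 56 = -8730 + 56 = -8674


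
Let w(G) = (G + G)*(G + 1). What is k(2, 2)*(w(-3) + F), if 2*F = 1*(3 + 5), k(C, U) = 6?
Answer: 96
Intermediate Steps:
w(G) = 2*G*(1 + G) (w(G) = (2*G)*(1 + G) = 2*G*(1 + G))
F = 4 (F = (1*(3 + 5))/2 = (1*8)/2 = (1/2)*8 = 4)
k(2, 2)*(w(-3) + F) = 6*(2*(-3)*(1 - 3) + 4) = 6*(2*(-3)*(-2) + 4) = 6*(12 + 4) = 6*16 = 96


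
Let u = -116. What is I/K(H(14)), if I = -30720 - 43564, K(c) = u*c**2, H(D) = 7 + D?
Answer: 379/261 ≈ 1.4521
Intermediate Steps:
K(c) = -116*c**2
I = -74284
I/K(H(14)) = -74284*(-1/(116*(7 + 14)**2)) = -74284/((-116*21**2)) = -74284/((-116*441)) = -74284/(-51156) = -74284*(-1/51156) = 379/261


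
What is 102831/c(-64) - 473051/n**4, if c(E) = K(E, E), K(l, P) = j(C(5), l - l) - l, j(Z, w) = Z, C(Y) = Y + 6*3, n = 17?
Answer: 2849130838/2422109 ≈ 1176.3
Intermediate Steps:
C(Y) = 18 + Y (C(Y) = Y + 18 = 18 + Y)
K(l, P) = 23 - l (K(l, P) = (18 + 5) - l = 23 - l)
c(E) = 23 - E
102831/c(-64) - 473051/n**4 = 102831/(23 - 1*(-64)) - 473051/(17**4) = 102831/(23 + 64) - 473051/83521 = 102831/87 - 473051*1/83521 = 102831*(1/87) - 473051/83521 = 34277/29 - 473051/83521 = 2849130838/2422109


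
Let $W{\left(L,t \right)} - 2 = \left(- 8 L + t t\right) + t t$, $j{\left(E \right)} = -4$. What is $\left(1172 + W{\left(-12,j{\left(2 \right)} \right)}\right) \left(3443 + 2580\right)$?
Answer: $7841946$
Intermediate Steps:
$W{\left(L,t \right)} = 2 - 8 L + 2 t^{2}$ ($W{\left(L,t \right)} = 2 + \left(\left(- 8 L + t t\right) + t t\right) = 2 + \left(\left(- 8 L + t^{2}\right) + t^{2}\right) = 2 + \left(\left(t^{2} - 8 L\right) + t^{2}\right) = 2 - \left(- 2 t^{2} + 8 L\right) = 2 - 8 L + 2 t^{2}$)
$\left(1172 + W{\left(-12,j{\left(2 \right)} \right)}\right) \left(3443 + 2580\right) = \left(1172 + \left(2 - -96 + 2 \left(-4\right)^{2}\right)\right) \left(3443 + 2580\right) = \left(1172 + \left(2 + 96 + 2 \cdot 16\right)\right) 6023 = \left(1172 + \left(2 + 96 + 32\right)\right) 6023 = \left(1172 + 130\right) 6023 = 1302 \cdot 6023 = 7841946$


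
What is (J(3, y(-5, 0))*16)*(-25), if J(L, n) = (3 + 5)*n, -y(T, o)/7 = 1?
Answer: 22400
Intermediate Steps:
y(T, o) = -7 (y(T, o) = -7*1 = -7)
J(L, n) = 8*n
(J(3, y(-5, 0))*16)*(-25) = ((8*(-7))*16)*(-25) = -56*16*(-25) = -896*(-25) = 22400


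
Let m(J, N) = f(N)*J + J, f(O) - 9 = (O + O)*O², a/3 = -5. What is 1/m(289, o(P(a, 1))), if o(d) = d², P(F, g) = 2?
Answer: 1/39882 ≈ 2.5074e-5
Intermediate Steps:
a = -15 (a = 3*(-5) = -15)
f(O) = 9 + 2*O³ (f(O) = 9 + (O + O)*O² = 9 + (2*O)*O² = 9 + 2*O³)
m(J, N) = J + J*(9 + 2*N³) (m(J, N) = (9 + 2*N³)*J + J = J*(9 + 2*N³) + J = J + J*(9 + 2*N³))
1/m(289, o(P(a, 1))) = 1/(2*289*(5 + (2²)³)) = 1/(2*289*(5 + 4³)) = 1/(2*289*(5 + 64)) = 1/(2*289*69) = 1/39882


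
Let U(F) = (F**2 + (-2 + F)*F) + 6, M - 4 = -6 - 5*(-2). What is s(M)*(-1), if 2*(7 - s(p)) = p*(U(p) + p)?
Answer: 497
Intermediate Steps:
M = 8 (M = 4 + (-6 - 5*(-2)) = 4 + (-6 - 1*(-10)) = 4 + (-6 + 10) = 4 + 4 = 8)
U(F) = 6 + F**2 + F*(-2 + F) (U(F) = (F**2 + F*(-2 + F)) + 6 = 6 + F**2 + F*(-2 + F))
s(p) = 7 - p*(6 - p + 2*p**2)/2 (s(p) = 7 - p*((6 - 2*p + 2*p**2) + p)/2 = 7 - p*(6 - p + 2*p**2)/2)
s(M)*(-1) = (7 + (1/2)*8**2 - 1*8**3 - 3*8)*(-1) = (7 + (1/2)*64 - 1*512 - 24)*(-1) = (7 + 32 - 512 - 24)*(-1) = -497*(-1) = 497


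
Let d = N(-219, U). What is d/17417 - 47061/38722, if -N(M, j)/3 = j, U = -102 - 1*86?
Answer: -797822229/674421074 ≈ -1.1830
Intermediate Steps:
U = -188 (U = -102 - 86 = -188)
N(M, j) = -3*j
d = 564 (d = -3*(-188) = 564)
d/17417 - 47061/38722 = 564/17417 - 47061/38722 = -797822229/674421074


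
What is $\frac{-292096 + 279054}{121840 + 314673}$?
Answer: $- \frac{13042}{436513} \approx -0.029878$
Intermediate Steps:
$\frac{-292096 + 279054}{121840 + 314673} = - \frac{13042}{436513}$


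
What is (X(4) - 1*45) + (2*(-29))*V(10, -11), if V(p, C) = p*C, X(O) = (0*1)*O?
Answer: 6335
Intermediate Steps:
X(O) = 0 (X(O) = 0*O = 0)
V(p, C) = C*p
(X(4) - 1*45) + (2*(-29))*V(10, -11) = (0 - 1*45) + (2*(-29))*(-11*10) = (0 - 45) - 58*(-110) = -45 + 6380 = 6335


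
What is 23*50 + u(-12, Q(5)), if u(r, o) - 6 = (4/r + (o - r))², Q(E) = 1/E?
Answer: 291784/225 ≈ 1296.8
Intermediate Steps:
u(r, o) = 6 + (o - r + 4/r)² (u(r, o) = 6 + (4/r + (o - r))² = 6 + (o - r + 4/r)²)
23*50 + u(-12, Q(5)) = 23*50 + (6 + (4 - 1*(-12)² - 12/5)²/(-12)²) = 1150 + (6 + (4 - 1*144 + (⅕)*(-12))²/144) = 1150 + (6 + (4 - 144 - 12/5)²/144) = 1150 + (6 + (-712/5)²/144) = 1150 + (6 + (1/144)*(506944/25)) = 1150 + (6 + 31684/225) = 1150 + 33034/225 = 291784/225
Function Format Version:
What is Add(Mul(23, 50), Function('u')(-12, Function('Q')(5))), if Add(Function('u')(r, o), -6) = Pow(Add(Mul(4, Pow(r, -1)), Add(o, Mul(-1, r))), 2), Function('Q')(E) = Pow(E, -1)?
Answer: Rational(291784, 225) ≈ 1296.8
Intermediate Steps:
Function('u')(r, o) = Add(6, Pow(Add(o, Mul(-1, r), Mul(4, Pow(r, -1))), 2)) (Function('u')(r, o) = Add(6, Pow(Add(Mul(4, Pow(r, -1)), Add(o, Mul(-1, r))), 2)) = Add(6, Pow(Add(o, Mul(-1, r), Mul(4, Pow(r, -1))), 2)))
Add(Mul(23, 50), Function('u')(-12, Function('Q')(5))) = Add(Mul(23, 50), Add(6, Mul(Pow(-12, -2), Pow(Add(4, Mul(-1, Pow(-12, 2)), Mul(Pow(5, -1), -12)), 2)))) = Add(1150, Add(6, Mul(Rational(1, 144), Pow(Add(4, Mul(-1, 144), Mul(Rational(1, 5), -12)), 2)))) = Add(1150, Add(6, Mul(Rational(1, 144), Pow(Add(4, -144, Rational(-12, 5)), 2)))) = Add(1150, Add(6, Mul(Rational(1, 144), Pow(Rational(-712, 5), 2)))) = Add(1150, Add(6, Mul(Rational(1, 144), Rational(506944, 25)))) = Add(1150, Add(6, Rational(31684, 225))) = Add(1150, Rational(33034, 225)) = Rational(291784, 225)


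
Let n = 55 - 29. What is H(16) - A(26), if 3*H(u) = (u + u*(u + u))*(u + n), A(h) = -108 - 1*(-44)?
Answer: 7456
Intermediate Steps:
A(h) = -64 (A(h) = -108 + 44 = -64)
n = 26
H(u) = (26 + u)*(u + 2*u²)/3 (H(u) = ((u + u*(u + u))*(u + 26))/3 = ((u + u*(2*u))*(26 + u))/3 = ((u + 2*u²)*(26 + u))/3 = ((26 + u)*(u + 2*u²))/3 = (26 + u)*(u + 2*u²)/3)
H(16) - A(26) = (⅓)*16*(26 + 2*16² + 53*16) - 1*(-64) = (⅓)*16*(26 + 2*256 + 848) + 64 = (⅓)*16*(26 + 512 + 848) + 64 = (⅓)*16*1386 + 64 = 7392 + 64 = 7456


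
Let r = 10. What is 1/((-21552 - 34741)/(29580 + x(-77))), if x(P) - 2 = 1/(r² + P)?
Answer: -680387/1294739 ≈ -0.52550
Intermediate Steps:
x(P) = 2 + 1/(100 + P) (x(P) = 2 + 1/(10² + P) = 2 + 1/(100 + P))
1/((-21552 - 34741)/(29580 + x(-77))) = 1/((-21552 - 34741)/(29580 + (201 + 2*(-77))/(100 - 77))) = 1/(-56293/(29580 + (201 - 154)/23)) = 1/(-56293/(29580 + (1/23)*47)) = 1/(-56293/(29580 + 47/23)) = 1/(-56293/680387/23) = 1/(-56293*23/680387) = 1/(-1294739/680387) = -680387/1294739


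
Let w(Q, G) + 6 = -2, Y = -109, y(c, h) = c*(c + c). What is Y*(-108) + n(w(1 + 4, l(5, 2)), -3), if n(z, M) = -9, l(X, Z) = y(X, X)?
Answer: 11763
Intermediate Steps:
y(c, h) = 2*c**2 (y(c, h) = c*(2*c) = 2*c**2)
l(X, Z) = 2*X**2
w(Q, G) = -8 (w(Q, G) = -6 - 2 = -8)
Y*(-108) + n(w(1 + 4, l(5, 2)), -3) = -109*(-108) - 9 = 11772 - 9 = 11763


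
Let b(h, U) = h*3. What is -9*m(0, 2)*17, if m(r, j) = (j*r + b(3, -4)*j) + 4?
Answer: -3366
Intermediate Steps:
b(h, U) = 3*h
m(r, j) = 4 + 9*j + j*r (m(r, j) = (j*r + (3*3)*j) + 4 = (j*r + 9*j) + 4 = (9*j + j*r) + 4 = 4 + 9*j + j*r)
-9*m(0, 2)*17 = -9*(4 + 9*2 + 2*0)*17 = -9*(4 + 18 + 0)*17 = -9*22*17 = -198*17 = -3366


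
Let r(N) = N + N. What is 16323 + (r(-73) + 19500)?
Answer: 35677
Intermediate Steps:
r(N) = 2*N
16323 + (r(-73) + 19500) = 16323 + (2*(-73) + 19500) = 16323 + (-146 + 19500) = 16323 + 19354 = 35677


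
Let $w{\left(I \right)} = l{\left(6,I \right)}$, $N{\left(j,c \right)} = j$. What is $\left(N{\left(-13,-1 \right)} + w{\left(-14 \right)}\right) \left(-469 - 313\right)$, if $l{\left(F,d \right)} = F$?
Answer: $5474$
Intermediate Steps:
$w{\left(I \right)} = 6$
$\left(N{\left(-13,-1 \right)} + w{\left(-14 \right)}\right) \left(-469 - 313\right) = \left(-13 + 6\right) \left(-469 - 313\right) = \left(-7\right) \left(-782\right) = 5474$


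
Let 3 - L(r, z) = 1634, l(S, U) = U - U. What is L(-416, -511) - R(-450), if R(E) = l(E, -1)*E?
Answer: -1631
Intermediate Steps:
l(S, U) = 0
L(r, z) = -1631 (L(r, z) = 3 - 1*1634 = 3 - 1634 = -1631)
R(E) = 0 (R(E) = 0*E = 0)
L(-416, -511) - R(-450) = -1631 - 1*0 = -1631 + 0 = -1631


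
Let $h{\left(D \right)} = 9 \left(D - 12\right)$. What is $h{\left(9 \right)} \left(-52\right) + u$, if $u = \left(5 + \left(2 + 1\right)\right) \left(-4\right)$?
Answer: $1372$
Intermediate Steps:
$h{\left(D \right)} = -108 + 9 D$ ($h{\left(D \right)} = 9 \left(-12 + D\right) = -108 + 9 D$)
$u = -32$ ($u = \left(5 + 3\right) \left(-4\right) = 8 \left(-4\right) = -32$)
$h{\left(9 \right)} \left(-52\right) + u = \left(-108 + 9 \cdot 9\right) \left(-52\right) - 32 = \left(-108 + 81\right) \left(-52\right) - 32 = \left(-27\right) \left(-52\right) - 32 = 1404 - 32 = 1372$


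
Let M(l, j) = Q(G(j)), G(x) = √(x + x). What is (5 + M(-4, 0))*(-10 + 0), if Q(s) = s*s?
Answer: -50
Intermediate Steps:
G(x) = √2*√x (G(x) = √(2*x) = √2*√x)
Q(s) = s²
M(l, j) = 2*j (M(l, j) = (√2*√j)² = 2*j)
(5 + M(-4, 0))*(-10 + 0) = (5 + 2*0)*(-10 + 0) = (5 + 0)*(-10) = 5*(-10) = -50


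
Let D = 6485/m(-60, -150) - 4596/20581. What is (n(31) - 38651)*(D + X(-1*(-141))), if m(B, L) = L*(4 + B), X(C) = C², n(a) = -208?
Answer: -8904229220959421/11525360 ≈ -7.7258e+8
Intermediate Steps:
D = 18972277/34576080 (D = 6485/((-150*(4 - 60))) - 4596/20581 = 6485/((-150*(-56))) - 4596*1/20581 = 6485/8400 - 4596/20581 = 6485*(1/8400) - 4596/20581 = 1297/1680 - 4596/20581 = 18972277/34576080 ≈ 0.54871)
(n(31) - 38651)*(D + X(-1*(-141))) = (-208 - 38651)*(18972277/34576080 + (-1*(-141))²) = -38859*(18972277/34576080 + 141²) = -38859*(18972277/34576080 + 19881) = -38859*687426018757/34576080 = -8904229220959421/11525360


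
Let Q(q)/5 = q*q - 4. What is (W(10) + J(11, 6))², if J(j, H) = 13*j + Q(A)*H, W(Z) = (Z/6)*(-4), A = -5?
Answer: 5285401/9 ≈ 5.8727e+5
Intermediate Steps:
Q(q) = -20 + 5*q² (Q(q) = 5*(q*q - 4) = 5*(q² - 4) = 5*(-4 + q²) = -20 + 5*q²)
W(Z) = -2*Z/3 (W(Z) = (Z*(⅙))*(-4) = (Z/6)*(-4) = -2*Z/3)
J(j, H) = 13*j + 105*H (J(j, H) = 13*j + (-20 + 5*(-5)²)*H = 13*j + (-20 + 5*25)*H = 13*j + (-20 + 125)*H = 13*j + 105*H)
(W(10) + J(11, 6))² = (-⅔*10 + (13*11 + 105*6))² = (-20/3 + (143 + 630))² = (-20/3 + 773)² = (2299/3)² = 5285401/9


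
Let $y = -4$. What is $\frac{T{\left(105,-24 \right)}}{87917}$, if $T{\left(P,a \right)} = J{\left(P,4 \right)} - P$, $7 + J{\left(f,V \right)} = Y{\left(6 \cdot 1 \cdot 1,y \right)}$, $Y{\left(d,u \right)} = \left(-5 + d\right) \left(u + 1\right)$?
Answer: $- \frac{115}{87917} \approx -0.0013081$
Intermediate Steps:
$Y{\left(d,u \right)} = \left(1 + u\right) \left(-5 + d\right)$ ($Y{\left(d,u \right)} = \left(-5 + d\right) \left(1 + u\right) = \left(1 + u\right) \left(-5 + d\right)$)
$J{\left(f,V \right)} = -10$ ($J{\left(f,V \right)} = -7 + \left(-5 + 6 \cdot 1 \cdot 1 - -20 + 6 \cdot 1 \cdot 1 \left(-4\right)\right) = -7 + \left(-5 + 6 \cdot 1 + 20 + 6 \cdot 1 \left(-4\right)\right) = -7 + \left(-5 + 6 + 20 + 6 \left(-4\right)\right) = -7 + \left(-5 + 6 + 20 - 24\right) = -7 - 3 = -10$)
$T{\left(P,a \right)} = -10 - P$
$\frac{T{\left(105,-24 \right)}}{87917} = \frac{-10 - 105}{87917} = \left(-10 - 105\right) \frac{1}{87917} = \left(-115\right) \frac{1}{87917} = - \frac{115}{87917}$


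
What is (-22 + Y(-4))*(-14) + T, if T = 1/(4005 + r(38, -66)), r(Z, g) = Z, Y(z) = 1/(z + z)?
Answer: 5009281/16172 ≈ 309.75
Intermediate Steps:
Y(z) = 1/(2*z)
T = 1/4043 (T = 1/(4005 + 38) = 1/4043 ≈ 0.00024734)
(-22 + Y(-4))*(-14) + T = (-22 + (1/2)/(-4))*(-14) + 1/4043 = (-22 + (1/2)*(-1/4))*(-14) + 1/4043 = (-22 - 1/8)*(-14) + 1/4043 = -177/8*(-14) + 1/4043 = 1239/4 + 1/4043 = 5009281/16172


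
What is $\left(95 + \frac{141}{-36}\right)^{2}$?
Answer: $\frac{1194649}{144} \approx 8296.2$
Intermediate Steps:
$\left(95 + \frac{141}{-36}\right)^{2} = \left(95 + 141 \left(- \frac{1}{36}\right)\right)^{2} = \left(95 - \frac{47}{12}\right)^{2} = \left(\frac{1093}{12}\right)^{2} = \frac{1194649}{144}$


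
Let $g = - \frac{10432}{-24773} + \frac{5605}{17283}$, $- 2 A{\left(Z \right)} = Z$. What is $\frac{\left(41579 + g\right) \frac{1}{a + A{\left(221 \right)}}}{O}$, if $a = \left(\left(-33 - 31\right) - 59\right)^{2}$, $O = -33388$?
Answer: $- \frac{1271602938313}{15335101704612543} \approx -8.2921 \cdot 10^{-5}$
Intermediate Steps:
$A{\left(Z \right)} = - \frac{Z}{2}$
$a = 15129$ ($a = \left(\left(-33 - 31\right) - 59\right)^{2} = \left(-64 - 59\right)^{2} = \left(-123\right)^{2} = 15129$)
$g = \frac{45592703}{61164537}$ ($g = \left(-10432\right) \left(- \frac{1}{24773}\right) + 5605 \cdot \frac{1}{17283} = \frac{10432}{24773} + \frac{5605}{17283} = \frac{45592703}{61164537} \approx 0.74541$)
$\frac{\left(41579 + g\right) \frac{1}{a + A{\left(221 \right)}}}{O} = \frac{\left(41579 + \frac{45592703}{61164537}\right) \frac{1}{15129 - \frac{221}{2}}}{-33388} = \frac{2543205876626}{61164537 \left(15129 - \frac{221}{2}\right)} \left(- \frac{1}{33388}\right) = \frac{2543205876626}{61164537 \cdot \frac{30037}{2}} \left(- \frac{1}{33388}\right) = \frac{2543205876626}{61164537} \cdot \frac{2}{30037} \left(- \frac{1}{33388}\right) = \frac{5086411753252}{1837199197869} \left(- \frac{1}{33388}\right) = - \frac{1271602938313}{15335101704612543}$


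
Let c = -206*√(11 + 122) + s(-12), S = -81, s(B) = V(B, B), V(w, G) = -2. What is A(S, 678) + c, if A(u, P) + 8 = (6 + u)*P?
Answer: -50860 - 206*√133 ≈ -53236.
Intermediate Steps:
s(B) = -2
A(u, P) = -8 + P*(6 + u) (A(u, P) = -8 + (6 + u)*P = -8 + P*(6 + u))
c = -2 - 206*√133 (c = -206*√(11 + 122) - 2 = -206*√133 - 2 = -2 - 206*√133 ≈ -2377.7)
A(S, 678) + c = (-8 + 6*678 + 678*(-81)) + (-2 - 206*√133) = (-8 + 4068 - 54918) + (-2 - 206*√133) = -50858 + (-2 - 206*√133) = -50860 - 206*√133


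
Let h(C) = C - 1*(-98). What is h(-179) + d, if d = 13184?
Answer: 13103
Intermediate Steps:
h(C) = 98 + C (h(C) = C + 98 = 98 + C)
h(-179) + d = (98 - 179) + 13184 = -81 + 13184 = 13103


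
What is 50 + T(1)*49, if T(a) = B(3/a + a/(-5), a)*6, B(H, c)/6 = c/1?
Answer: 1814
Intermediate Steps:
B(H, c) = 6*c (B(H, c) = 6*(c/1) = 6*(c*1) = 6*c)
T(a) = 36*a (T(a) = (6*a)*6 = 36*a)
50 + T(1)*49 = 50 + (36*1)*49 = 50 + 36*49 = 50 + 1764 = 1814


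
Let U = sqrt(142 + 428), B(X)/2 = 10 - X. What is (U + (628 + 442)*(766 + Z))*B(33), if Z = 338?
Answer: -54338880 - 46*sqrt(570) ≈ -5.4340e+7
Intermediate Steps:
B(X) = 20 - 2*X (B(X) = 2*(10 - X) = 20 - 2*X)
U = sqrt(570) ≈ 23.875
(U + (628 + 442)*(766 + Z))*B(33) = (sqrt(570) + (628 + 442)*(766 + 338))*(20 - 2*33) = (sqrt(570) + 1070*1104)*(20 - 66) = (sqrt(570) + 1181280)*(-46) = (1181280 + sqrt(570))*(-46) = -54338880 - 46*sqrt(570)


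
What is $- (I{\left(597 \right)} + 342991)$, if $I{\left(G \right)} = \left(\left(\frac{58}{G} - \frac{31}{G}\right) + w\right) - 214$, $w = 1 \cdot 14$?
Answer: $- \frac{68215418}{199} \approx -3.4279 \cdot 10^{5}$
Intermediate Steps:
$w = 14$
$I{\left(G \right)} = -200 + \frac{27}{G}$ ($I{\left(G \right)} = \left(\left(\frac{58}{G} - \frac{31}{G}\right) + 14\right) - 214 = \left(\frac{27}{G} + 14\right) - 214 = \left(14 + \frac{27}{G}\right) - 214 = -200 + \frac{27}{G}$)
$- (I{\left(597 \right)} + 342991) = - (\left(-200 + \frac{27}{597}\right) + 342991) = - (\left(-200 + 27 \cdot \frac{1}{597}\right) + 342991) = - (\left(-200 + \frac{9}{199}\right) + 342991) = - (- \frac{39791}{199} + 342991) = \left(-1\right) \frac{68215418}{199} = - \frac{68215418}{199}$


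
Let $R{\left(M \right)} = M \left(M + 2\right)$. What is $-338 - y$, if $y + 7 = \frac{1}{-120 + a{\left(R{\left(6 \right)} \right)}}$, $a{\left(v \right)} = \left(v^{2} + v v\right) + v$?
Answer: $- \frac{1501417}{4536} \approx -331.0$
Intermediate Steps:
$R{\left(M \right)} = M \left(2 + M\right)$
$a{\left(v \right)} = v + 2 v^{2}$ ($a{\left(v \right)} = \left(v^{2} + v^{2}\right) + v = 2 v^{2} + v = v + 2 v^{2}$)
$y = - \frac{31751}{4536}$ ($y = -7 + \frac{1}{-120 + 6 \left(2 + 6\right) \left(1 + 2 \cdot 6 \left(2 + 6\right)\right)} = -7 + \frac{1}{-120 + 6 \cdot 8 \left(1 + 2 \cdot 6 \cdot 8\right)} = -7 + \frac{1}{-120 + 48 \left(1 + 2 \cdot 48\right)} = -7 + \frac{1}{-120 + 48 \left(1 + 96\right)} = -7 + \frac{1}{-120 + 48 \cdot 97} = -7 + \frac{1}{-120 + 4656} = -7 + \frac{1}{4536} = - \frac{31751}{4536} \approx -6.9998$)
$-338 - y = -338 - - \frac{31751}{4536} = -338 + \frac{31751}{4536} = - \frac{1501417}{4536}$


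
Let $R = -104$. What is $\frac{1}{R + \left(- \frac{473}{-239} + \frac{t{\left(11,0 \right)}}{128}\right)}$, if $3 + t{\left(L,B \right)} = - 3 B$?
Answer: $- \frac{30592}{3121741} \approx -0.0097997$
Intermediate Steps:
$t{\left(L,B \right)} = -3 - 3 B$
$\frac{1}{R + \left(- \frac{473}{-239} + \frac{t{\left(11,0 \right)}}{128}\right)} = \frac{1}{-104 + \left(- \frac{473}{-239} + \frac{-3 - 0}{128}\right)} = \frac{1}{-104 + \left(\left(-473\right) \left(- \frac{1}{239}\right) + \left(-3 + 0\right) \frac{1}{128}\right)} = \frac{1}{-104 + \left(\frac{473}{239} - \frac{3}{128}\right)} = \frac{1}{-104 + \frac{59827}{30592}} = \frac{1}{- \frac{3121741}{30592}} = - \frac{30592}{3121741}$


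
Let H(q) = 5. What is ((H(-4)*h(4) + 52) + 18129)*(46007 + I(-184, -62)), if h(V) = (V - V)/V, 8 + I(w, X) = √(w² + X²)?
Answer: 836307819 + 181810*√377 ≈ 8.3984e+8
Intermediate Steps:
I(w, X) = -8 + √(X² + w²) (I(w, X) = -8 + √(w² + X²) = -8 + √(X² + w²))
h(V) = 0 (h(V) = 0/V = 0)
((H(-4)*h(4) + 52) + 18129)*(46007 + I(-184, -62)) = ((5*0 + 52) + 18129)*(46007 + (-8 + √((-62)² + (-184)²))) = ((0 + 52) + 18129)*(46007 + (-8 + √(3844 + 33856))) = (52 + 18129)*(46007 + (-8 + √37700)) = 18181*(46007 + (-8 + 10*√377)) = 18181*(45999 + 10*√377) = 836307819 + 181810*√377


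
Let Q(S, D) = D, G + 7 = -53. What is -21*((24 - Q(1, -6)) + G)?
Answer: 630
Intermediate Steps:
G = -60 (G = -7 - 53 = -60)
-21*((24 - Q(1, -6)) + G) = -21*((24 - 1*(-6)) - 60) = -21*((24 + 6) - 60) = -21*(30 - 60) = -21*(-30) = 630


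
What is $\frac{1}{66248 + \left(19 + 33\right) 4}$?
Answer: $\frac{1}{66456} \approx 1.5048 \cdot 10^{-5}$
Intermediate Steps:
$\frac{1}{66248 + \left(19 + 33\right) 4} = \frac{1}{66248 + 52 \cdot 4} = \frac{1}{66248 + 208} = \frac{1}{66456}$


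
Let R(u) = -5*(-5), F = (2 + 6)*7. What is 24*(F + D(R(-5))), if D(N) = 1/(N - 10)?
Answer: 6728/5 ≈ 1345.6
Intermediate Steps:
F = 56 (F = 8*7 = 56)
R(u) = 25
D(N) = 1/(-10 + N)
24*(F + D(R(-5))) = 24*(56 + 1/(-10 + 25)) = 24*(56 + 1/15) = 24*(841/15) = 6728/5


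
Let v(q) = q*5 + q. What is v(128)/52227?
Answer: 256/17409 ≈ 0.014705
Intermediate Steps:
v(q) = 6*q (v(q) = 5*q + q = 6*q)
v(128)/52227 = (6*128)/52227 = 768*(1/52227) = 256/17409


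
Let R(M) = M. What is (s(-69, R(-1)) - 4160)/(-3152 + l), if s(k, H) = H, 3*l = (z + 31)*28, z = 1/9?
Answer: 112347/77264 ≈ 1.4541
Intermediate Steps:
z = ⅑ ≈ 0.11111
l = 7840/27 (l = ((⅑ + 31)*28)/3 = ((280/9)*28)/3 = (⅓)*(7840/9) = 7840/27 ≈ 290.37)
(s(-69, R(-1)) - 4160)/(-3152 + l) = (-1 - 4160)/(-3152 + 7840/27) = -4161/(-77264/27) = -4161*(-27/77264) = 112347/77264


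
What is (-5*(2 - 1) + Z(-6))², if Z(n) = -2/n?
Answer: 196/9 ≈ 21.778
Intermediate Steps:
(-5*(2 - 1) + Z(-6))² = (-5*(2 - 1) - 2/(-6))² = (-5*1 - 2*(-⅙))² = (-5 + ⅓)² = (-14/3)² = 196/9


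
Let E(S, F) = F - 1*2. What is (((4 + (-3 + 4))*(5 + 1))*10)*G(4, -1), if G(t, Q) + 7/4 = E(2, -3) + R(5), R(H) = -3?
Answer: -2925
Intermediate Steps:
E(S, F) = -2 + F (E(S, F) = F - 2 = -2 + F)
G(t, Q) = -39/4 (G(t, Q) = -7/4 + ((-2 - 3) - 3) = -7/4 + (-5 - 3) = -7/4 - 8 = -39/4)
(((4 + (-3 + 4))*(5 + 1))*10)*G(4, -1) = (((4 + (-3 + 4))*(5 + 1))*10)*(-39/4) = (((4 + 1)*6)*10)*(-39/4) = ((5*6)*10)*(-39/4) = (30*10)*(-39/4) = 300*(-39/4) = -2925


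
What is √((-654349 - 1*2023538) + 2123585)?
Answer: 17*I*√1918 ≈ 744.51*I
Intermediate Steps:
√((-654349 - 1*2023538) + 2123585) = √((-654349 - 2023538) + 2123585) = √(-2677887 + 2123585) = √(-554302) = 17*I*√1918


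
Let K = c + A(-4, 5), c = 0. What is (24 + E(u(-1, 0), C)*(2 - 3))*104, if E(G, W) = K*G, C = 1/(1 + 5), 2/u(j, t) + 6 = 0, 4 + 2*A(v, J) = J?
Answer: 7540/3 ≈ 2513.3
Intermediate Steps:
A(v, J) = -2 + J/2
u(j, t) = -1/3 (u(j, t) = 2/(-6 + 0) = 2/(-6) = 2*(-1/6) = -1/3)
K = 1/2 (K = 0 + (-2 + (1/2)*5) = 0 + (-2 + 5/2) = 0 + 1/2 = 1/2 ≈ 0.50000)
C = 1/6 ≈ 0.16667
E(G, W) = G/2
(24 + E(u(-1, 0), C)*(2 - 3))*104 = (24 + ((1/2)*(-1/3))*(2 - 3))*104 = (24 - 1/6*(-1))*104 = (24 + 1/6)*104 = (145/6)*104 = 7540/3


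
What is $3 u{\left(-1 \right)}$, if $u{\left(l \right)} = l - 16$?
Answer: $-51$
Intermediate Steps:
$u{\left(l \right)} = -16 + l$
$3 u{\left(-1 \right)} = 3 \left(-16 - 1\right) = 3 \left(-17\right) = -51$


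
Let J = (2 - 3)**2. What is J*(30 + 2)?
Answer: 32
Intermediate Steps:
J = 1 (J = (-1)**2 = 1)
J*(30 + 2) = 1*(30 + 2) = 1*32 = 32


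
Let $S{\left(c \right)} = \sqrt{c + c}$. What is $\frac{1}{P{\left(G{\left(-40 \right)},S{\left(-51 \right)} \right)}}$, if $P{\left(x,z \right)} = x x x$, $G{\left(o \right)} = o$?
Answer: $- \frac{1}{64000} \approx -1.5625 \cdot 10^{-5}$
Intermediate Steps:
$S{\left(c \right)} = \sqrt{2} \sqrt{c}$ ($S{\left(c \right)} = \sqrt{2 c} = \sqrt{2} \sqrt{c}$)
$P{\left(x,z \right)} = x^{3}$ ($P{\left(x,z \right)} = x^{2} x = x^{3}$)
$\frac{1}{P{\left(G{\left(-40 \right)},S{\left(-51 \right)} \right)}} = \frac{1}{\left(-40\right)^{3}} = \frac{1}{-64000} = - \frac{1}{64000}$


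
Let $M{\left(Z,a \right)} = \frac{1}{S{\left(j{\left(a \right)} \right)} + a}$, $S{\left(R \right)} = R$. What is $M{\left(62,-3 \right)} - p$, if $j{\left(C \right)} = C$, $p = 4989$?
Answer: $- \frac{29935}{6} \approx -4989.2$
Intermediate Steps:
$M{\left(Z,a \right)} = \frac{1}{2 a}$ ($M{\left(Z,a \right)} = \frac{1}{a + a} = \frac{1}{2 a}$)
$M{\left(62,-3 \right)} - p = \frac{1}{2 \left(-3\right)} - 4989 = \frac{1}{2} \left(- \frac{1}{3}\right) - 4989 = - \frac{1}{6} - 4989 = - \frac{29935}{6}$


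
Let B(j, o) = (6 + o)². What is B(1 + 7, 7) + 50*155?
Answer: 7919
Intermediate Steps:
B(1 + 7, 7) + 50*155 = (6 + 7)² + 50*155 = 13² + 7750 = 169 + 7750 = 7919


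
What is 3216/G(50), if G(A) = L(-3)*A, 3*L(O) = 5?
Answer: 4824/125 ≈ 38.592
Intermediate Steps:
L(O) = 5/3 (L(O) = (1/3)*5 = 5/3)
G(A) = 5*A/3
3216/G(50) = 3216/(((5/3)*50)) = 3216/(250/3) = 3216*(3/250) = 4824/125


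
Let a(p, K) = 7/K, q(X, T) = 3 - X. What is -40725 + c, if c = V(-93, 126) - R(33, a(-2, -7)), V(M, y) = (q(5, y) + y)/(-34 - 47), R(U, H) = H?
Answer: -3298768/81 ≈ -40726.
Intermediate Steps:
V(M, y) = 2/81 - y/81 (V(M, y) = ((3 - 1*5) + y)/(-34 - 47) = ((3 - 5) + y)/(-81) = (-2 + y)*(-1/81) = 2/81 - y/81)
c = -43/81 (c = (2/81 - 1/81*126) - 7/(-7) = (2/81 - 14/9) - 7*(-1)/7 = -124/81 - 1*(-1) = -124/81 + 1 = -43/81 ≈ -0.53086)
-40725 + c = -40725 - 43/81 = -3298768/81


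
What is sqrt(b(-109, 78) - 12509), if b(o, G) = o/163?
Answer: 6*I*sqrt(9232483)/163 ≈ 111.85*I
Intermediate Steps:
b(o, G) = o/163 (b(o, G) = o*(1/163) = o/163)
sqrt(b(-109, 78) - 12509) = sqrt((1/163)*(-109) - 12509) = sqrt(-109/163 - 12509) = sqrt(-2039076/163) = 6*I*sqrt(9232483)/163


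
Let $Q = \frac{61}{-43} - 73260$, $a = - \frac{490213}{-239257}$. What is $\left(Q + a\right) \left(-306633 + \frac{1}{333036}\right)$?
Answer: $\frac{4275962176716523228627}{190349519602} \approx 2.2464 \cdot 10^{10}$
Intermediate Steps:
$a = \frac{490213}{239257}$ ($a = \left(-490213\right) \left(- \frac{1}{239257}\right) = \frac{490213}{239257} \approx 2.0489$)
$Q = - \frac{3150241}{43}$ ($Q = 61 \left(- \frac{1}{43}\right) - 73260 = - \frac{61}{43} - 73260 = - \frac{3150241}{43} \approx -73261.0$)
$\left(Q + a\right) \left(-306633 + \frac{1}{333036}\right) = \left(- \frac{3150241}{43} + \frac{490213}{239257}\right) \left(-306633 + \frac{1}{333036}\right) = - \frac{753696131778 \left(-306633 + \frac{1}{333036}\right)}{10288051} = \left(- \frac{753696131778}{10288051}\right) \left(- \frac{102119827787}{333036}\right) = \frac{4275962176716523228627}{190349519602}$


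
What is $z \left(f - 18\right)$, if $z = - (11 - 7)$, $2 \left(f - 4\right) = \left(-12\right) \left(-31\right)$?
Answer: $-688$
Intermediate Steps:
$f = 190$ ($f = 4 + \frac{\left(-12\right) \left(-31\right)}{2} = 4 + \frac{1}{2} \cdot 372 = 4 + 186 = 190$)
$z = -4$ ($z = \left(-1\right) 4 = -4$)
$z \left(f - 18\right) = - 4 \left(190 - 18\right) = \left(-4\right) 172 = -688$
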